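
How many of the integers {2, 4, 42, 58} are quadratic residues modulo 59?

(2/59) = -1 → non-residue.
(4/59) = +1 → QR.
(42/59) = -1 → non-residue.
(58/59) = -1 → non-residue.
Total quadratic residues among the 4: 1.

1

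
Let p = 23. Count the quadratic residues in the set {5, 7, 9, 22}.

(5/23) = -1 → non-residue.
(7/23) = -1 → non-residue.
(9/23) = +1 → QR.
(22/23) = -1 → non-residue.
Total quadratic residues among the 4: 1.

1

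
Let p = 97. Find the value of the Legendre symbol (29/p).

Euler's criterion: (29/97) ≡ 29^48 (mod 97).
29^2 ≡ 65 (mod 97)
29^4 ≡ 54 (mod 97)
29^8 ≡ 6 (mod 97)
29^16 ≡ 36 (mod 97)
29^32 ≡ 35 (mod 97)
29^48 = 29^(32+16) ≡ 96 (mod 97).
Result is 96 ≡ −1, so (29/97) = −1.

-1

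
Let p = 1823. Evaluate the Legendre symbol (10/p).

Pull out 2: since 1823 ≡ 7 (mod 8), (2/1823) = +1.
Reciprocity: 5 ≡ 1 and 1823 ≡ 3 (mod 4), so (5/1823) = +(1823/5).
Reduce top mod 5: now compute (3/5).
Reciprocity: 3 ≡ 3 and 5 ≡ 1 (mod 4), so (3/5) = +(5/3).
Reduce top mod 3: now compute (2/3).
Pull out 2: since 3 ≡ 3 (mod 8), (2/3) = -1.
Reached (1/3) = 1. Collecting the sign flips along the way, the symbol is -1.

-1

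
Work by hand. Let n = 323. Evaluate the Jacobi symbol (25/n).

Reciprocity: 25 ≡ 1 and 323 ≡ 3 (mod 4), so (25/323) = +(323/25).
Reduce top mod 25: now compute (23/25).
Reciprocity: 23 ≡ 3 and 25 ≡ 1 (mod 4), so (23/25) = +(25/23).
Reduce top mod 23: now compute (2/23).
Pull out 2: since 23 ≡ 7 (mod 8), (2/23) = +1.
Reached (1/23) = 1. Collecting the sign flips along the way, the symbol is +1.

1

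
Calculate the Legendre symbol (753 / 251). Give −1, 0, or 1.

0

First reduce: 753 ≡ 0 (mod 251).
Top reduces to 0: gcd > 1, so the symbol is 0.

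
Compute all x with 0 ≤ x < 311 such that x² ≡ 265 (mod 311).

Since 311 ≡ 3 (mod 4), a square root of 265 is 265^((311+1)/4) = 265^78 mod 311.
Repeated squaring: 265^2≡250, 265^4≡300, 265^8≡121, 265^16≡24, 265^32≡265, 265^64≡250 (mod 311).
265^78 = 265^(64+8+4+2) ≡ 24 (mod 311).
Check: 24² = 576 ≡ 265 (mod 311). The two roots are 24 and 287.

24, 287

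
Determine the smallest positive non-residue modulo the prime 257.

(2/257) = +1, so 2 is a residue.
(3/257) = −1, so 3 is the smallest positive non-residue mod 257.

3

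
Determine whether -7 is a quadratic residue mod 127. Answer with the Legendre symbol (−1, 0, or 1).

Euler's criterion: (-7/127) ≡ 120^63 (mod 127).
120^2 ≡ 49 (mod 127)
120^4 ≡ 115 (mod 127)
120^8 ≡ 17 (mod 127)
120^16 ≡ 35 (mod 127)
120^32 ≡ 82 (mod 127)
120^63 = 120^(32+16+8+4+2+1) ≡ 1 (mod 127).
Result is 1, so (-7/127) = 1.

1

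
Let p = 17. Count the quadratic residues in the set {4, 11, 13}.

2

(4/17) = +1 → QR.
(11/17) = -1 → non-residue.
(13/17) = +1 → QR.
Total quadratic residues among the 3: 2.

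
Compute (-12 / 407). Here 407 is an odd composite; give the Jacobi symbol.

First reduce: -12 ≡ 395 (mod 407).
Reciprocity: 395 ≡ 3 and 407 ≡ 3 (mod 4), so (395/407) = −(407/395).
Reduce top mod 395: now compute (12/395).
Pull out 2^2: since 395 ≡ 3 (mod 8), (2/395) = -1, so (2/395)^2 = +1.
Reciprocity: 3 ≡ 3 and 395 ≡ 3 (mod 4), so (3/395) = −(395/3).
Reduce top mod 3: now compute (2/3).
Pull out 2: since 3 ≡ 3 (mod 8), (2/3) = -1.
Reached (1/3) = 1. Collecting the sign flips along the way, the symbol is -1.

-1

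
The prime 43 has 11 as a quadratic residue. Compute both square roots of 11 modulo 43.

21, 22

Since 43 ≡ 3 (mod 4), a square root of 11 is 11^((43+1)/4) = 11^11 mod 43.
Repeated squaring: 11^2≡35, 11^4≡21, 11^8≡11 (mod 43).
11^11 = 11^(8+2+1) ≡ 21 (mod 43).
Check: 21² = 441 ≡ 11 (mod 43). The two roots are 21 and 22.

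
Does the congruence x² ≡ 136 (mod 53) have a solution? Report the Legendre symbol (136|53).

-1

First reduce: 136 ≡ 30 (mod 53).
Pull out 2: since 53 ≡ 5 (mod 8), (2/53) = -1.
Reciprocity: 15 ≡ 3 and 53 ≡ 1 (mod 4), so (15/53) = +(53/15).
Reduce top mod 15: now compute (8/15).
Pull out 2^3: since 15 ≡ 7 (mod 8), (2/15) = +1, so (2/15)^3 = +1.
Reached (1/15) = 1. Collecting the sign flips along the way, the symbol is -1.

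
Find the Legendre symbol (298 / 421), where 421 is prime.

Euler's criterion: (298/421) ≡ 298^210 (mod 421).
298^2 ≡ 394 (mod 421)
298^4 ≡ 308 (mod 421)
298^8 ≡ 139 (mod 421)
298^16 ≡ 376 (mod 421)
298^32 ≡ 341 (mod 421)
298^64 ≡ 85 (mod 421)
298^128 ≡ 68 (mod 421)
298^210 = 298^(128+64+16+2) ≡ 420 (mod 421).
Result is 420 ≡ −1, so (298/421) = −1.

-1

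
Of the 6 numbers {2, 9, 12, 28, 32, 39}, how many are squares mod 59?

(2/59) = -1 → non-residue.
(9/59) = +1 → QR.
(12/59) = +1 → QR.
(28/59) = +1 → QR.
(32/59) = -1 → non-residue.
(39/59) = -1 → non-residue.
Total quadratic residues among the 6: 3.

3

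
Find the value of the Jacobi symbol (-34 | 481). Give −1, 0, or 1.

First reduce: -34 ≡ 447 (mod 481).
Reciprocity: 447 ≡ 3 and 481 ≡ 1 (mod 4), so (447/481) = +(481/447).
Reduce top mod 447: now compute (34/447).
Pull out 2: since 447 ≡ 7 (mod 8), (2/447) = +1.
Reciprocity: 17 ≡ 1 and 447 ≡ 3 (mod 4), so (17/447) = +(447/17).
Reduce top mod 17: now compute (5/17).
Reciprocity: 5 ≡ 1 and 17 ≡ 1 (mod 4), so (5/17) = +(17/5).
Reduce top mod 5: now compute (2/5).
Pull out 2: since 5 ≡ 5 (mod 8), (2/5) = -1.
Reached (1/5) = 1. Collecting the sign flips along the way, the symbol is -1.

-1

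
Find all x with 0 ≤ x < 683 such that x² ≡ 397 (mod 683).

Since 683 ≡ 3 (mod 4), a square root of 397 is 397^((683+1)/4) = 397^171 mod 683.
Repeated squaring: 397^2≡519, 397^4≡259, 397^8≡147, 397^16≡436, 397^32≡222, 397^64≡108, 397^128≡53 (mod 683).
397^171 = 397^(128+32+8+2+1) ≡ 465 (mod 683).
Check: 465² = 216225 ≡ 397 (mod 683). The two roots are 218 and 465.

218, 465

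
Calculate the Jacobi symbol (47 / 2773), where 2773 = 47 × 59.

0

Reciprocity: 47 ≡ 3 and 2773 ≡ 1 (mod 4), so (47/2773) = +(2773/47).
Reduce top mod 47: now compute (0/47).
Top reduces to 0: gcd > 1, so the symbol is 0.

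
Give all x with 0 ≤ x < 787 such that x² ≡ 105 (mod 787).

355, 432

Since 787 ≡ 3 (mod 4), a square root of 105 is 105^((787+1)/4) = 105^197 mod 787.
Repeated squaring: 105^2≡7, 105^4≡49, 105^8≡40, 105^16≡26, 105^32≡676, 105^64≡516, 105^128≡250 (mod 787).
105^197 = 105^(128+64+4+1) ≡ 355 (mod 787).
Check: 355² = 126025 ≡ 105 (mod 787). The two roots are 355 and 432.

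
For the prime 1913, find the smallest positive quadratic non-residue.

(2/1913) = +1, so 2 is a residue.
(3/1913) = −1, so 3 is the smallest positive non-residue mod 1913.

3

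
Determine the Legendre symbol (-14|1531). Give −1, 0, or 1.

First reduce: -14 ≡ 1517 (mod 1531).
Reciprocity: 1517 ≡ 1 and 1531 ≡ 3 (mod 4), so (1517/1531) = +(1531/1517).
Reduce top mod 1517: now compute (14/1517).
Pull out 2: since 1517 ≡ 5 (mod 8), (2/1517) = -1.
Reciprocity: 7 ≡ 3 and 1517 ≡ 1 (mod 4), so (7/1517) = +(1517/7).
Reduce top mod 7: now compute (5/7).
Reciprocity: 5 ≡ 1 and 7 ≡ 3 (mod 4), so (5/7) = +(7/5).
Reduce top mod 5: now compute (2/5).
Pull out 2: since 5 ≡ 5 (mod 8), (2/5) = -1.
Reached (1/5) = 1. Collecting the sign flips along the way, the symbol is +1.

1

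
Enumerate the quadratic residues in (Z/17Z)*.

Square k = 1,…,8 (k and 17−k give the same square):
1²=1, 2²=4, 3²=9, 4²=16, 5²≡8, 6²≡2, 7²≡15, 8²≡13 (mod 17).
So the quadratic residues mod 17 are {1, 2, 4, 8, 9, 13, 15, 16}.

1, 2, 4, 8, 9, 13, 15, 16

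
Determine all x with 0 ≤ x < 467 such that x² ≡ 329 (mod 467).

Since 467 ≡ 3 (mod 4), a square root of 329 is 329^((467+1)/4) = 329^117 mod 467.
Repeated squaring: 329^2≡364, 329^4≡335, 329^8≡145, 329^16≡10, 329^32≡100, 329^64≡193 (mod 467).
329^117 = 329^(64+32+16+4+1) ≡ 387 (mod 467).
Check: 387² = 149769 ≡ 329 (mod 467). The two roots are 80 and 387.

80, 387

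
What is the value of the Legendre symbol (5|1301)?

Reciprocity: 5 ≡ 1 and 1301 ≡ 1 (mod 4), so (5/1301) = +(1301/5).
Reduce top mod 5: now compute (1/5).
Reached (1/5) = 1. Collecting the sign flips along the way, the symbol is +1.

1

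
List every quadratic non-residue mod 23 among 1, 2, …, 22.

5, 7, 10, 11, 14, 15, 17, 19, 20, 21, 22

Square k = 1,…,11 (k and 23−k give the same square):
1²=1, 2²=4, 3²=9, 4²=16, 5²≡2, 6²≡13, 7²≡3, 8²≡18, 9²≡12, 10²≡8, 11²≡6 (mod 23).
The residues are {1, 2, 3, 4, 6, 8, 9, 12, 13, 16, 18}; the non-residues are the remaining 11 nonzero classes.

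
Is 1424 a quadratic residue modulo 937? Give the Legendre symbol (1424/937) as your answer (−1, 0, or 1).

First reduce: 1424 ≡ 487 (mod 937).
Reciprocity: 487 ≡ 3 and 937 ≡ 1 (mod 4), so (487/937) = +(937/487).
Reduce top mod 487: now compute (450/487).
Pull out 2: since 487 ≡ 7 (mod 8), (2/487) = +1.
Reciprocity: 225 ≡ 1 and 487 ≡ 3 (mod 4), so (225/487) = +(487/225).
Reduce top mod 225: now compute (37/225).
Reciprocity: 37 ≡ 1 and 225 ≡ 1 (mod 4), so (37/225) = +(225/37).
Reduce top mod 37: now compute (3/37).
Reciprocity: 3 ≡ 3 and 37 ≡ 1 (mod 4), so (3/37) = +(37/3).
Reduce top mod 3: now compute (1/3).
Reached (1/3) = 1. Collecting the sign flips along the way, the symbol is +1.

1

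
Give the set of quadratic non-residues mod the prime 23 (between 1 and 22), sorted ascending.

Square k = 1,…,11 (k and 23−k give the same square):
1²=1, 2²=4, 3²=9, 4²=16, 5²≡2, 6²≡13, 7²≡3, 8²≡18, 9²≡12, 10²≡8, 11²≡6 (mod 23).
The residues are {1, 2, 3, 4, 6, 8, 9, 12, 13, 16, 18}; the non-residues are the remaining 11 nonzero classes.

5,7,10,11,14,15,17,19,20,21,22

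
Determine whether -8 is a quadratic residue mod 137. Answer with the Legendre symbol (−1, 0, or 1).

1

First reduce: -8 ≡ 129 (mod 137).
Reciprocity: 129 ≡ 1 and 137 ≡ 1 (mod 4), so (129/137) = +(137/129).
Reduce top mod 129: now compute (8/129).
Pull out 2^3: since 129 ≡ 1 (mod 8), (2/129) = +1, so (2/129)^3 = +1.
Reached (1/129) = 1. Collecting the sign flips along the way, the symbol is +1.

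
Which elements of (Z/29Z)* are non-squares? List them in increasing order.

2 3 8 10 11 12 14 15 17 18 19 21 26 27

Square k = 1,…,14 (k and 29−k give the same square):
1²=1, 2²=4, 3²=9, 4²=16, 5²=25, 6²≡7, 7²≡20, 8²≡6, 9²≡23, 10²≡13, 11²≡5, 12²≡28, 13²≡24, 14²≡22 (mod 29).
The residues are {1, 4, 5, 6, 7, 9, 13, 16, 20, 22, 23, 24, 25, 28}; the non-residues are the remaining 14 nonzero classes.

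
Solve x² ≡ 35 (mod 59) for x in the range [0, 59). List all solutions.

25, 34

Since 59 ≡ 3 (mod 4), a square root of 35 is 35^((59+1)/4) = 35^15 mod 59.
Repeated squaring: 35^2≡45, 35^4≡19, 35^8≡7 (mod 59).
35^15 = 35^(8+4+2+1) ≡ 25 (mod 59).
Check: 25² = 625 ≡ 35 (mod 59). The two roots are 25 and 34.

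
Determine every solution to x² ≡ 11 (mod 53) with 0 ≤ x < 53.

8, 45

53 ≡ 1 (mod 4), so we find a root by search.
Trying successive values, 8² = 64 ≡ 11 (mod 53). The other root is 53 − 8 = 45.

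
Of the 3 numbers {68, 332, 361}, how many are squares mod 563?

2

(68/563) = +1 → QR.
(332/563) = -1 → non-residue.
(361/563) = +1 → QR.
Total quadratic residues among the 3: 2.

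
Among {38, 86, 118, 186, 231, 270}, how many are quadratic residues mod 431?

3

(38/431) = +1 → QR.
(86/431) = -1 → non-residue.
(118/431) = +1 → QR.
(186/431) = -1 → non-residue.
(231/431) = -1 → non-residue.
(270/431) = +1 → QR.
Total quadratic residues among the 6: 3.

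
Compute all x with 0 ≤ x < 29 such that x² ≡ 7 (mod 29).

6, 23

29 ≡ 1 (mod 4), so we find a root by search.
Trying successive values, 6² = 36 ≡ 7 (mod 29). The other root is 29 − 6 = 23.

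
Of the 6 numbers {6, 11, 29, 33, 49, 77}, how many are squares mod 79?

2

(6/79) = -1 → non-residue.
(11/79) = +1 → QR.
(29/79) = -1 → non-residue.
(33/79) = -1 → non-residue.
(49/79) = +1 → QR.
(77/79) = -1 → non-residue.
Total quadratic residues among the 6: 2.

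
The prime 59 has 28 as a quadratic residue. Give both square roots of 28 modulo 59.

21, 38

Since 59 ≡ 3 (mod 4), a square root of 28 is 28^((59+1)/4) = 28^15 mod 59.
Repeated squaring: 28^2≡17, 28^4≡53, 28^8≡36 (mod 59).
28^15 = 28^(8+4+2+1) ≡ 21 (mod 59).
Check: 21² = 441 ≡ 28 (mod 59). The two roots are 21 and 38.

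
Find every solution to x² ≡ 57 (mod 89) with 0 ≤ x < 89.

18, 71

89 ≡ 1 (mod 4), so we find a root by search.
Trying successive values, 18² = 324 ≡ 57 (mod 89). The other root is 89 − 18 = 71.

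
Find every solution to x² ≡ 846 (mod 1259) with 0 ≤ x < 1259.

Since 1259 ≡ 3 (mod 4), a square root of 846 is 846^((1259+1)/4) = 846^315 mod 1259.
Repeated squaring: 846^2≡604, 846^4≡965, 846^8≡824, 846^16≡375, 846^32≡876, 846^64≡645, 846^128≡555, 846^256≡829 (mod 1259).
846^315 = 846^(256+32+16+8+2+1) ≡ 58 (mod 1259).
Check: 58² = 3364 ≡ 846 (mod 1259). The two roots are 58 and 1201.

58, 1201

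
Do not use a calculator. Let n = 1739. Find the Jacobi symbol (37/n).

0

Reciprocity: 37 ≡ 1 and 1739 ≡ 3 (mod 4), so (37/1739) = +(1739/37).
Reduce top mod 37: now compute (0/37).
Top reduces to 0: gcd > 1, so the symbol is 0.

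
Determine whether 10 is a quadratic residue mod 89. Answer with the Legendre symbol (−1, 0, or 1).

Pull out 2: since 89 ≡ 1 (mod 8), (2/89) = +1.
Reciprocity: 5 ≡ 1 and 89 ≡ 1 (mod 4), so (5/89) = +(89/5).
Reduce top mod 5: now compute (4/5).
Pull out 2^2: since 5 ≡ 5 (mod 8), (2/5) = -1, so (2/5)^2 = +1.
Reached (1/5) = 1. Collecting the sign flips along the way, the symbol is +1.

1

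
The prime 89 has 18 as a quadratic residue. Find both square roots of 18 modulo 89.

89 ≡ 1 (mod 4), so we find a root by search.
Trying successive values, 14² = 196 ≡ 18 (mod 89). The other root is 89 − 14 = 75.

14, 75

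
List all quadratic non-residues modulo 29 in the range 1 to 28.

Square k = 1,…,14 (k and 29−k give the same square):
1²=1, 2²=4, 3²=9, 4²=16, 5²=25, 6²≡7, 7²≡20, 8²≡6, 9²≡23, 10²≡13, 11²≡5, 12²≡28, 13²≡24, 14²≡22 (mod 29).
The residues are {1, 4, 5, 6, 7, 9, 13, 16, 20, 22, 23, 24, 25, 28}; the non-residues are the remaining 14 nonzero classes.

2,3,8,10,11,12,14,15,17,18,19,21,26,27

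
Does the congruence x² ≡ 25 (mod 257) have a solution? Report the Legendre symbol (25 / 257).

Reciprocity: 25 ≡ 1 and 257 ≡ 1 (mod 4), so (25/257) = +(257/25).
Reduce top mod 25: now compute (7/25).
Reciprocity: 7 ≡ 3 and 25 ≡ 1 (mod 4), so (7/25) = +(25/7).
Reduce top mod 7: now compute (4/7).
Pull out 2^2: since 7 ≡ 7 (mod 8), (2/7) = +1, so (2/7)^2 = +1.
Reached (1/7) = 1. Collecting the sign flips along the way, the symbol is +1.

1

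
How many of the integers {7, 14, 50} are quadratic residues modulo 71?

(7/71) = -1 → non-residue.
(14/71) = -1 → non-residue.
(50/71) = +1 → QR.
Total quadratic residues among the 3: 1.

1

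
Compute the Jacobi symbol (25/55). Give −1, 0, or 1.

Reciprocity: 25 ≡ 1 and 55 ≡ 3 (mod 4), so (25/55) = +(55/25).
Reduce top mod 25: now compute (5/25).
Reciprocity: 5 ≡ 1 and 25 ≡ 1 (mod 4), so (5/25) = +(25/5).
Reduce top mod 5: now compute (0/5).
Top reduces to 0: gcd > 1, so the symbol is 0.

0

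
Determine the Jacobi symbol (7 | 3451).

0

Reciprocity: 7 ≡ 3 and 3451 ≡ 3 (mod 4), so (7/3451) = −(3451/7).
Reduce top mod 7: now compute (0/7).
Top reduces to 0: gcd > 1, so the symbol is 0.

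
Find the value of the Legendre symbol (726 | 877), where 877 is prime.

Pull out 2: since 877 ≡ 5 (mod 8), (2/877) = -1.
Reciprocity: 363 ≡ 3 and 877 ≡ 1 (mod 4), so (363/877) = +(877/363).
Reduce top mod 363: now compute (151/363).
Reciprocity: 151 ≡ 3 and 363 ≡ 3 (mod 4), so (151/363) = −(363/151).
Reduce top mod 151: now compute (61/151).
Reciprocity: 61 ≡ 1 and 151 ≡ 3 (mod 4), so (61/151) = +(151/61).
Reduce top mod 61: now compute (29/61).
Reciprocity: 29 ≡ 1 and 61 ≡ 1 (mod 4), so (29/61) = +(61/29).
Reduce top mod 29: now compute (3/29).
Reciprocity: 3 ≡ 3 and 29 ≡ 1 (mod 4), so (3/29) = +(29/3).
Reduce top mod 3: now compute (2/3).
Pull out 2: since 3 ≡ 3 (mod 8), (2/3) = -1.
Reached (1/3) = 1. Collecting the sign flips along the way, the symbol is -1.

-1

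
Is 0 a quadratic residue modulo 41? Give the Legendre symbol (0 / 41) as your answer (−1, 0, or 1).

0

Top reduces to 0: gcd > 1, so the symbol is 0.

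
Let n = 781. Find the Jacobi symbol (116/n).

-1

Pull out 2^2: since 781 ≡ 5 (mod 8), (2/781) = -1, so (2/781)^2 = +1.
Reciprocity: 29 ≡ 1 and 781 ≡ 1 (mod 4), so (29/781) = +(781/29).
Reduce top mod 29: now compute (27/29).
Reciprocity: 27 ≡ 3 and 29 ≡ 1 (mod 4), so (27/29) = +(29/27).
Reduce top mod 27: now compute (2/27).
Pull out 2: since 27 ≡ 3 (mod 8), (2/27) = -1.
Reached (1/27) = 1. Collecting the sign flips along the way, the symbol is -1.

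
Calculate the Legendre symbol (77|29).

-1

First reduce: 77 ≡ 19 (mod 29).
Reciprocity: 19 ≡ 3 and 29 ≡ 1 (mod 4), so (19/29) = +(29/19).
Reduce top mod 19: now compute (10/19).
Pull out 2: since 19 ≡ 3 (mod 8), (2/19) = -1.
Reciprocity: 5 ≡ 1 and 19 ≡ 3 (mod 4), so (5/19) = +(19/5).
Reduce top mod 5: now compute (4/5).
Pull out 2^2: since 5 ≡ 5 (mod 8), (2/5) = -1, so (2/5)^2 = +1.
Reached (1/5) = 1. Collecting the sign flips along the way, the symbol is -1.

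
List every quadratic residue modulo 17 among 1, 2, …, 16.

Square k = 1,…,8 (k and 17−k give the same square):
1²=1, 2²=4, 3²=9, 4²=16, 5²≡8, 6²≡2, 7²≡15, 8²≡13 (mod 17).
So the quadratic residues mod 17 are {1, 2, 4, 8, 9, 13, 15, 16}.

1 2 4 8 9 13 15 16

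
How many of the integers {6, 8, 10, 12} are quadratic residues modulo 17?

1

(6/17) = -1 → non-residue.
(8/17) = +1 → QR.
(10/17) = -1 → non-residue.
(12/17) = -1 → non-residue.
Total quadratic residues among the 4: 1.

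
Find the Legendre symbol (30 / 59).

-1

Euler's criterion: (30/59) ≡ 30^29 (mod 59).
30^2 ≡ 15 (mod 59)
30^4 ≡ 48 (mod 59)
30^8 ≡ 3 (mod 59)
30^16 ≡ 9 (mod 59)
30^29 = 30^(16+8+4+1) ≡ 58 (mod 59).
Result is 58 ≡ −1, so (30/59) = −1.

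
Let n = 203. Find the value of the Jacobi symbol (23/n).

Reciprocity: 23 ≡ 3 and 203 ≡ 3 (mod 4), so (23/203) = −(203/23).
Reduce top mod 23: now compute (19/23).
Reciprocity: 19 ≡ 3 and 23 ≡ 3 (mod 4), so (19/23) = −(23/19).
Reduce top mod 19: now compute (4/19).
Pull out 2^2: since 19 ≡ 3 (mod 8), (2/19) = -1, so (2/19)^2 = +1.
Reached (1/19) = 1. Collecting the sign flips along the way, the symbol is +1.

1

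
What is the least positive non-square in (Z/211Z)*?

2

(2/211) = −1, so 2 is the smallest positive non-residue mod 211.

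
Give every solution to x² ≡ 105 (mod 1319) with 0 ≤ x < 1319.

Since 1319 ≡ 3 (mod 4), a square root of 105 is 105^((1319+1)/4) = 105^330 mod 1319.
Repeated squaring: 105^2≡473, 105^4≡818, 105^8≡391, 105^16≡1196, 105^32≡620, 105^64≡571, 105^128≡248, 105^256≡830 (mod 1319).
105^330 = 105^(256+64+8+2) ≡ 994 (mod 1319).
Check: 994² = 988036 ≡ 105 (mod 1319). The two roots are 325 and 994.

325, 994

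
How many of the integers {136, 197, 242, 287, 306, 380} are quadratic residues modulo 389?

2

(136/389) = -1 → non-residue.
(197/389) = -1 → non-residue.
(242/389) = -1 → non-residue.
(287/389) = +1 → QR.
(306/389) = -1 → non-residue.
(380/389) = +1 → QR.
Total quadratic residues among the 6: 2.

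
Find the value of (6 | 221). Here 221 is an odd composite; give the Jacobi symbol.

Pull out 2: since 221 ≡ 5 (mod 8), (2/221) = -1.
Reciprocity: 3 ≡ 3 and 221 ≡ 1 (mod 4), so (3/221) = +(221/3).
Reduce top mod 3: now compute (2/3).
Pull out 2: since 3 ≡ 3 (mod 8), (2/3) = -1.
Reached (1/3) = 1. Collecting the sign flips along the way, the symbol is +1.

1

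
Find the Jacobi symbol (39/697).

-1

Reciprocity: 39 ≡ 3 and 697 ≡ 1 (mod 4), so (39/697) = +(697/39).
Reduce top mod 39: now compute (34/39).
Pull out 2: since 39 ≡ 7 (mod 8), (2/39) = +1.
Reciprocity: 17 ≡ 1 and 39 ≡ 3 (mod 4), so (17/39) = +(39/17).
Reduce top mod 17: now compute (5/17).
Reciprocity: 5 ≡ 1 and 17 ≡ 1 (mod 4), so (5/17) = +(17/5).
Reduce top mod 5: now compute (2/5).
Pull out 2: since 5 ≡ 5 (mod 8), (2/5) = -1.
Reached (1/5) = 1. Collecting the sign flips along the way, the symbol is -1.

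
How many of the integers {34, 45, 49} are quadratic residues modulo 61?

(34/61) = +1 → QR.
(45/61) = +1 → QR.
(49/61) = +1 → QR.
Total quadratic residues among the 3: 3.

3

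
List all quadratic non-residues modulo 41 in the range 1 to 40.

Square k = 1,…,20 (k and 41−k give the same square):
1²=1, 2²=4, 3²=9, 4²=16, 5²=25, 6²=36, 7²≡8, 8²≡23, 9²≡40, 10²≡18, 11²≡39, 12²≡21, 13²≡5, 14²≡32, 15²≡20, 16²≡10, 17²≡2, 18²≡37, 19²≡33, 20²≡31 (mod 41).
The residues are {1, 2, 4, 5, 8, 9, 10, 16, 18, 20, 21, 23, 25, 31, 32, 33, 36, 37, 39, 40}; the non-residues are the remaining 20 nonzero classes.

3, 6, 7, 11, 12, 13, 14, 15, 17, 19, 22, 24, 26, 27, 28, 29, 30, 34, 35, 38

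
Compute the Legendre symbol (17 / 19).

1

Euler's criterion: (17/19) ≡ 17^9 (mod 19).
17^2 ≡ 4 (mod 19)
17^4 ≡ 16 (mod 19)
17^8 ≡ 9 (mod 19)
17^9 = 17^(8+1) ≡ 1 (mod 19).
Result is 1, so (17/19) = 1.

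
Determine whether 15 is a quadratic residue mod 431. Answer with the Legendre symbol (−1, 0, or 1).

Reciprocity: 15 ≡ 3 and 431 ≡ 3 (mod 4), so (15/431) = −(431/15).
Reduce top mod 15: now compute (11/15).
Reciprocity: 11 ≡ 3 and 15 ≡ 3 (mod 4), so (11/15) = −(15/11).
Reduce top mod 11: now compute (4/11).
Pull out 2^2: since 11 ≡ 3 (mod 8), (2/11) = -1, so (2/11)^2 = +1.
Reached (1/11) = 1. Collecting the sign flips along the way, the symbol is +1.

1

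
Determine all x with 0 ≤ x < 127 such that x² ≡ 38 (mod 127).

Since 127 ≡ 3 (mod 4), a square root of 38 is 38^((127+1)/4) = 38^32 mod 127.
Repeated squaring: 38^2≡47, 38^4≡50, 38^8≡87, 38^16≡76, 38^32≡61 (mod 127).
38^32 = 38^(32) ≡ 61 (mod 127).
Check: 61² = 3721 ≡ 38 (mod 127). The two roots are 61 and 66.

61, 66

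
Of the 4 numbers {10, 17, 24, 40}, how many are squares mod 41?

2

(10/41) = +1 → QR.
(17/41) = -1 → non-residue.
(24/41) = -1 → non-residue.
(40/41) = +1 → QR.
Total quadratic residues among the 4: 2.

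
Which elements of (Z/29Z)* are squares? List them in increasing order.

Square k = 1,…,14 (k and 29−k give the same square):
1²=1, 2²=4, 3²=9, 4²=16, 5²=25, 6²≡7, 7²≡20, 8²≡6, 9²≡23, 10²≡13, 11²≡5, 12²≡28, 13²≡24, 14²≡22 (mod 29).
So the quadratic residues mod 29 are {1, 4, 5, 6, 7, 9, 13, 16, 20, 22, 23, 24, 25, 28}.

1,4,5,6,7,9,13,16,20,22,23,24,25,28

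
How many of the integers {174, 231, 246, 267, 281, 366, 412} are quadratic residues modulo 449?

(174/449) = +1 → QR.
(231/449) = -1 → non-residue.
(246/449) = -1 → non-residue.
(267/449) = -1 → non-residue.
(281/449) = -1 → non-residue.
(366/449) = -1 → non-residue.
(412/449) = -1 → non-residue.
Total quadratic residues among the 7: 1.

1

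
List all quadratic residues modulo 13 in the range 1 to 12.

1 3 4 9 10 12

Square k = 1,…,6 (k and 13−k give the same square):
1²=1, 2²=4, 3²=9, 4²≡3, 5²≡12, 6²≡10 (mod 13).
So the quadratic residues mod 13 are {1, 3, 4, 9, 10, 12}.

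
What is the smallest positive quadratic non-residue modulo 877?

2

(2/877) = −1, so 2 is the smallest positive non-residue mod 877.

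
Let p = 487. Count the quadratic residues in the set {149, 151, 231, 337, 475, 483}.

(149/487) = -1 → non-residue.
(151/487) = -1 → non-residue.
(231/487) = -1 → non-residue.
(337/487) = +1 → QR.
(475/487) = +1 → QR.
(483/487) = -1 → non-residue.
Total quadratic residues among the 6: 2.

2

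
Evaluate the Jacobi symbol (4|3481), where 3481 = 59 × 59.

Pull out 2^2: since 3481 ≡ 1 (mod 8), (2/3481) = +1, so (2/3481)^2 = +1.
Reached (1/3481) = 1. Collecting the sign flips along the way, the symbol is +1.

1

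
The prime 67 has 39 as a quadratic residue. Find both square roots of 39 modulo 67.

21, 46

Since 67 ≡ 3 (mod 4), a square root of 39 is 39^((67+1)/4) = 39^17 mod 67.
Repeated squaring: 39^2≡47, 39^4≡65, 39^8≡4, 39^16≡16 (mod 67).
39^17 = 39^(16+1) ≡ 21 (mod 67).
Check: 21² = 441 ≡ 39 (mod 67). The two roots are 21 and 46.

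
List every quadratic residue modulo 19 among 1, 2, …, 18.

1, 4, 5, 6, 7, 9, 11, 16, 17

Square k = 1,…,9 (k and 19−k give the same square):
1²=1, 2²=4, 3²=9, 4²=16, 5²≡6, 6²≡17, 7²≡11, 8²≡7, 9²≡5 (mod 19).
So the quadratic residues mod 19 are {1, 4, 5, 6, 7, 9, 11, 16, 17}.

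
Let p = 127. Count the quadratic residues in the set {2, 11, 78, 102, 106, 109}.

2

(2/127) = +1 → QR.
(11/127) = +1 → QR.
(78/127) = -1 → non-residue.
(102/127) = -1 → non-residue.
(106/127) = -1 → non-residue.
(109/127) = -1 → non-residue.
Total quadratic residues among the 6: 2.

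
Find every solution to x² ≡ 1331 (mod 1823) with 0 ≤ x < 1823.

566, 1257

Since 1823 ≡ 3 (mod 4), a square root of 1331 is 1331^((1823+1)/4) = 1331^456 mod 1823.
Repeated squaring: 1331^2≡1428, 1331^4≡1070, 1331^8≡56, 1331^16≡1313, 1331^32≡1234, 1331^64≡551, 1331^128≡983, 1331^256≡99 (mod 1823).
1331^456 = 1331^(256+128+64+8) ≡ 566 (mod 1823).
Check: 566² = 320356 ≡ 1331 (mod 1823). The two roots are 566 and 1257.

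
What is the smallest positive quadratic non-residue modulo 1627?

2

(2/1627) = −1, so 2 is the smallest positive non-residue mod 1627.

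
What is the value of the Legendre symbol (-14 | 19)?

Euler's criterion: (-14/19) ≡ 5^9 (mod 19).
5^2 ≡ 6 (mod 19)
5^4 ≡ 17 (mod 19)
5^8 ≡ 4 (mod 19)
5^9 = 5^(8+1) ≡ 1 (mod 19).
Result is 1, so (-14/19) = 1.

1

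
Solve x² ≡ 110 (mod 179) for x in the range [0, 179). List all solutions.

17, 162

Since 179 ≡ 3 (mod 4), a square root of 110 is 110^((179+1)/4) = 110^45 mod 179.
Repeated squaring: 110^2≡107, 110^4≡172, 110^8≡49, 110^16≡74, 110^32≡106 (mod 179).
110^45 = 110^(32+8+4+1) ≡ 17 (mod 179).
Check: 17² = 289 ≡ 110 (mod 179). The two roots are 17 and 162.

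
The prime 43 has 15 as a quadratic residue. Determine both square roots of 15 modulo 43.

Since 43 ≡ 3 (mod 4), a square root of 15 is 15^((43+1)/4) = 15^11 mod 43.
Repeated squaring: 15^2≡10, 15^4≡14, 15^8≡24 (mod 43).
15^11 = 15^(8+2+1) ≡ 31 (mod 43).
Check: 31² = 961 ≡ 15 (mod 43). The two roots are 12 and 31.

12, 31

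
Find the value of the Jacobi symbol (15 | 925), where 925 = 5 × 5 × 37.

0

Reciprocity: 15 ≡ 3 and 925 ≡ 1 (mod 4), so (15/925) = +(925/15).
Reduce top mod 15: now compute (10/15).
Pull out 2: since 15 ≡ 7 (mod 8), (2/15) = +1.
Reciprocity: 5 ≡ 1 and 15 ≡ 3 (mod 4), so (5/15) = +(15/5).
Reduce top mod 5: now compute (0/5).
Top reduces to 0: gcd > 1, so the symbol is 0.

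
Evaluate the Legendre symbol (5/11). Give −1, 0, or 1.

1

Reciprocity: 5 ≡ 1 and 11 ≡ 3 (mod 4), so (5/11) = +(11/5).
Reduce top mod 5: now compute (1/5).
Reached (1/5) = 1. Collecting the sign flips along the way, the symbol is +1.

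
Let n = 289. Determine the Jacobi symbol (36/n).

1

Pull out 2^2: since 289 ≡ 1 (mod 8), (2/289) = +1, so (2/289)^2 = +1.
Reciprocity: 9 ≡ 1 and 289 ≡ 1 (mod 4), so (9/289) = +(289/9).
Reduce top mod 9: now compute (1/9).
Reached (1/9) = 1. Collecting the sign flips along the way, the symbol is +1.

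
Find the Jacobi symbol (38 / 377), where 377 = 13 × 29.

1

Pull out 2: since 377 ≡ 1 (mod 8), (2/377) = +1.
Reciprocity: 19 ≡ 3 and 377 ≡ 1 (mod 4), so (19/377) = +(377/19).
Reduce top mod 19: now compute (16/19).
Pull out 2^4: since 19 ≡ 3 (mod 8), (2/19) = -1, so (2/19)^4 = +1.
Reached (1/19) = 1. Collecting the sign flips along the way, the symbol is +1.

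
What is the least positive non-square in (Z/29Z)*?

2

(2/29) = −1, so 2 is the smallest positive non-residue mod 29.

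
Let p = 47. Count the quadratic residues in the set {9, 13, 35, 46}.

(9/47) = +1 → QR.
(13/47) = -1 → non-residue.
(35/47) = -1 → non-residue.
(46/47) = -1 → non-residue.
Total quadratic residues among the 4: 1.

1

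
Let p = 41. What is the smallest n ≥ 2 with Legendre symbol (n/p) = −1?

(2/41) = +1, so 2 is a residue.
(3/41) = −1, so 3 is the smallest positive non-residue mod 41.

3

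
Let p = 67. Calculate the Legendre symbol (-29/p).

First reduce: -29 ≡ 38 (mod 67).
Pull out 2: since 67 ≡ 3 (mod 8), (2/67) = -1.
Reciprocity: 19 ≡ 3 and 67 ≡ 3 (mod 4), so (19/67) = −(67/19).
Reduce top mod 19: now compute (10/19).
Pull out 2: since 19 ≡ 3 (mod 8), (2/19) = -1.
Reciprocity: 5 ≡ 1 and 19 ≡ 3 (mod 4), so (5/19) = +(19/5).
Reduce top mod 5: now compute (4/5).
Pull out 2^2: since 5 ≡ 5 (mod 8), (2/5) = -1, so (2/5)^2 = +1.
Reached (1/5) = 1. Collecting the sign flips along the way, the symbol is -1.

-1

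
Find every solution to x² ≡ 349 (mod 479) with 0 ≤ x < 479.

148, 331

Since 479 ≡ 3 (mod 4), a square root of 349 is 349^((479+1)/4) = 349^120 mod 479.
Repeated squaring: 349^2≡135, 349^4≡23, 349^8≡50, 349^16≡105, 349^32≡8, 349^64≡64 (mod 479).
349^120 = 349^(64+32+16+8) ≡ 331 (mod 479).
Check: 331² = 109561 ≡ 349 (mod 479). The two roots are 148 and 331.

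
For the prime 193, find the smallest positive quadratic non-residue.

(2/193) = +1, so 2 is a residue.
(3/193) = +1, so 3 is a residue.
(4/193) = +1, so 4 is a residue.
(5/193) = −1, so 5 is the smallest positive non-residue mod 193.

5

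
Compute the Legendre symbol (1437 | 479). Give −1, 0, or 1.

First reduce: 1437 ≡ 0 (mod 479).
Top reduces to 0: gcd > 1, so the symbol is 0.

0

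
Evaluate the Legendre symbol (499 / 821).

-1

Euler's criterion: (499/821) ≡ 499^410 (mod 821).
499^2 ≡ 238 (mod 821)
499^4 ≡ 816 (mod 821)
499^8 ≡ 25 (mod 821)
499^16 ≡ 625 (mod 821)
499^32 ≡ 650 (mod 821)
499^64 ≡ 506 (mod 821)
499^128 ≡ 705 (mod 821)
499^256 ≡ 320 (mod 821)
499^410 = 499^(256+128+16+8+2) ≡ 820 (mod 821).
Result is 820 ≡ −1, so (499/821) = −1.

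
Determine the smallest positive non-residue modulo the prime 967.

3

(2/967) = +1, so 2 is a residue.
(3/967) = −1, so 3 is the smallest positive non-residue mod 967.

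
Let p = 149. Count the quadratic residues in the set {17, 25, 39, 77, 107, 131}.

(17/149) = +1 → QR.
(25/149) = +1 → QR.
(39/149) = +1 → QR.
(77/149) = -1 → non-residue.
(107/149) = +1 → QR.
(131/149) = -1 → non-residue.
Total quadratic residues among the 6: 4.

4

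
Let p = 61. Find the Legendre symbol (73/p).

1

Euler's criterion: (73/61) ≡ 12^30 (mod 61).
12^2 ≡ 22 (mod 61)
12^4 ≡ 57 (mod 61)
12^8 ≡ 16 (mod 61)
12^16 ≡ 12 (mod 61)
12^30 = 12^(16+8+4+2) ≡ 1 (mod 61).
Result is 1, so (73/61) = 1.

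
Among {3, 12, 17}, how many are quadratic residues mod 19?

(3/19) = -1 → non-residue.
(12/19) = -1 → non-residue.
(17/19) = +1 → QR.
Total quadratic residues among the 3: 1.

1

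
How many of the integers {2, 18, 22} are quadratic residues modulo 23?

2

(2/23) = +1 → QR.
(18/23) = +1 → QR.
(22/23) = -1 → non-residue.
Total quadratic residues among the 3: 2.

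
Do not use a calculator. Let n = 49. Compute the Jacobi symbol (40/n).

Pull out 2^3: since 49 ≡ 1 (mod 8), (2/49) = +1, so (2/49)^3 = +1.
Reciprocity: 5 ≡ 1 and 49 ≡ 1 (mod 4), so (5/49) = +(49/5).
Reduce top mod 5: now compute (4/5).
Pull out 2^2: since 5 ≡ 5 (mod 8), (2/5) = -1, so (2/5)^2 = +1.
Reached (1/5) = 1. Collecting the sign flips along the way, the symbol is +1.

1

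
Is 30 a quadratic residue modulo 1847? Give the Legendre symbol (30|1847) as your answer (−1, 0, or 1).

Pull out 2: since 1847 ≡ 7 (mod 8), (2/1847) = +1.
Reciprocity: 15 ≡ 3 and 1847 ≡ 3 (mod 4), so (15/1847) = −(1847/15).
Reduce top mod 15: now compute (2/15).
Pull out 2: since 15 ≡ 7 (mod 8), (2/15) = +1.
Reached (1/15) = 1. Collecting the sign flips along the way, the symbol is -1.

-1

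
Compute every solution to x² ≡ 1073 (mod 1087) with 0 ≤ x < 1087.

Since 1087 ≡ 3 (mod 4), a square root of 1073 is 1073^((1087+1)/4) = 1073^272 mod 1087.
Repeated squaring: 1073^2≡196, 1073^4≡371, 1073^8≡679, 1073^16≡153, 1073^32≡582, 1073^64≡667, 1073^128≡306, 1073^256≡154 (mod 1087).
1073^272 = 1073^(256+16) ≡ 735 (mod 1087).
Check: 735² = 540225 ≡ 1073 (mod 1087). The two roots are 352 and 735.

352, 735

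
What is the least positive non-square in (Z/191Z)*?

7

(2/191) = +1, so 2 is a residue.
(3/191) = +1, so 3 is a residue.
(4/191) = +1, so 4 is a residue.
(5/191) = +1, so 5 is a residue.
(6/191) = +1, so 6 is a residue.
(7/191) = −1, so 7 is the smallest positive non-residue mod 191.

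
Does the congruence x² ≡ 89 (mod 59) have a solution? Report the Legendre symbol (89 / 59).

-1

Euler's criterion: (89/59) ≡ 30^29 (mod 59).
30^2 ≡ 15 (mod 59)
30^4 ≡ 48 (mod 59)
30^8 ≡ 3 (mod 59)
30^16 ≡ 9 (mod 59)
30^29 = 30^(16+8+4+1) ≡ 58 (mod 59).
Result is 58 ≡ −1, so (89/59) = −1.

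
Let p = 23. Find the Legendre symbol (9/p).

Euler's criterion: (9/23) ≡ 9^11 (mod 23).
9^2 ≡ 12 (mod 23)
9^4 ≡ 6 (mod 23)
9^8 ≡ 13 (mod 23)
9^11 = 9^(8+2+1) ≡ 1 (mod 23).
Result is 1, so (9/23) = 1.

1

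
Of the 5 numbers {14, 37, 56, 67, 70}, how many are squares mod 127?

2

(14/127) = -1 → non-residue.
(37/127) = +1 → QR.
(56/127) = -1 → non-residue.
(67/127) = -1 → non-residue.
(70/127) = +1 → QR.
Total quadratic residues among the 5: 2.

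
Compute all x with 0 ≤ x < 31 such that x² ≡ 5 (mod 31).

6, 25

Since 31 ≡ 3 (mod 4), a square root of 5 is 5^((31+1)/4) = 5^8 mod 31.
Repeated squaring: 5^2≡25, 5^4≡5, 5^8≡25 (mod 31).
5^8 = 5^(8) ≡ 25 (mod 31).
Check: 25² = 625 ≡ 5 (mod 31). The two roots are 6 and 25.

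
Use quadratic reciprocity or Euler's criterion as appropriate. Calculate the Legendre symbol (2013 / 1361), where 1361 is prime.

1

First reduce: 2013 ≡ 652 (mod 1361).
Pull out 2^2: since 1361 ≡ 1 (mod 8), (2/1361) = +1, so (2/1361)^2 = +1.
Reciprocity: 163 ≡ 3 and 1361 ≡ 1 (mod 4), so (163/1361) = +(1361/163).
Reduce top mod 163: now compute (57/163).
Reciprocity: 57 ≡ 1 and 163 ≡ 3 (mod 4), so (57/163) = +(163/57).
Reduce top mod 57: now compute (49/57).
Reciprocity: 49 ≡ 1 and 57 ≡ 1 (mod 4), so (49/57) = +(57/49).
Reduce top mod 49: now compute (8/49).
Pull out 2^3: since 49 ≡ 1 (mod 8), (2/49) = +1, so (2/49)^3 = +1.
Reached (1/49) = 1. Collecting the sign flips along the way, the symbol is +1.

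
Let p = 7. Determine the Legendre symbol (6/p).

-1

Pull out 2: since 7 ≡ 7 (mod 8), (2/7) = +1.
Reciprocity: 3 ≡ 3 and 7 ≡ 3 (mod 4), so (3/7) = −(7/3).
Reduce top mod 3: now compute (1/3).
Reached (1/3) = 1. Collecting the sign flips along the way, the symbol is -1.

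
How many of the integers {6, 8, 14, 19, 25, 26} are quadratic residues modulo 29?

2

(6/29) = +1 → QR.
(8/29) = -1 → non-residue.
(14/29) = -1 → non-residue.
(19/29) = -1 → non-residue.
(25/29) = +1 → QR.
(26/29) = -1 → non-residue.
Total quadratic residues among the 6: 2.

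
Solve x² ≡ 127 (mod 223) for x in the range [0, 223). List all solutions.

57, 166

Since 223 ≡ 3 (mod 4), a square root of 127 is 127^((223+1)/4) = 127^56 mod 223.
Repeated squaring: 127^2≡73, 127^4≡200, 127^8≡83, 127^16≡199, 127^32≡130 (mod 223).
127^56 = 127^(32+16+8) ≡ 166 (mod 223).
Check: 166² = 27556 ≡ 127 (mod 223). The two roots are 57 and 166.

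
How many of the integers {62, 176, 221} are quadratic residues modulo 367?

(62/367) = +1 → QR.
(176/367) = -1 → non-residue.
(221/367) = -1 → non-residue.
Total quadratic residues among the 3: 1.

1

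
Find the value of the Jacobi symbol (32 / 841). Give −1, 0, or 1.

1

Pull out 2^5: since 841 ≡ 1 (mod 8), (2/841) = +1, so (2/841)^5 = +1.
Reached (1/841) = 1. Collecting the sign flips along the way, the symbol is +1.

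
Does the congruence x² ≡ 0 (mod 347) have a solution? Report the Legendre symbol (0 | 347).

0

Top reduces to 0: gcd > 1, so the symbol is 0.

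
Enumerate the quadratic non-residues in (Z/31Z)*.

Square k = 1,…,15 (k and 31−k give the same square):
1²=1, 2²=4, 3²=9, 4²=16, 5²=25, 6²≡5, 7²≡18, 8²≡2, 9²≡19, 10²≡7, 11²≡28, 12²≡20, 13²≡14, 14²≡10, 15²≡8 (mod 31).
The residues are {1, 2, 4, 5, 7, 8, 9, 10, 14, 16, 18, 19, 20, 25, 28}; the non-residues are the remaining 15 nonzero classes.

3 6 11 12 13 15 17 21 22 23 24 26 27 29 30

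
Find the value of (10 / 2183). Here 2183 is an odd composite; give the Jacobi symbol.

-1

Pull out 2: since 2183 ≡ 7 (mod 8), (2/2183) = +1.
Reciprocity: 5 ≡ 1 and 2183 ≡ 3 (mod 4), so (5/2183) = +(2183/5).
Reduce top mod 5: now compute (3/5).
Reciprocity: 3 ≡ 3 and 5 ≡ 1 (mod 4), so (3/5) = +(5/3).
Reduce top mod 3: now compute (2/3).
Pull out 2: since 3 ≡ 3 (mod 8), (2/3) = -1.
Reached (1/3) = 1. Collecting the sign flips along the way, the symbol is -1.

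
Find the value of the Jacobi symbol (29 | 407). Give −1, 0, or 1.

1

Reciprocity: 29 ≡ 1 and 407 ≡ 3 (mod 4), so (29/407) = +(407/29).
Reduce top mod 29: now compute (1/29).
Reached (1/29) = 1. Collecting the sign flips along the way, the symbol is +1.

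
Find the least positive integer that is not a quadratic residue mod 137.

(2/137) = +1, so 2 is a residue.
(3/137) = −1, so 3 is the smallest positive non-residue mod 137.

3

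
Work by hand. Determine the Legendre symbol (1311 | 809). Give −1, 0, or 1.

-1

First reduce: 1311 ≡ 502 (mod 809).
Pull out 2: since 809 ≡ 1 (mod 8), (2/809) = +1.
Reciprocity: 251 ≡ 3 and 809 ≡ 1 (mod 4), so (251/809) = +(809/251).
Reduce top mod 251: now compute (56/251).
Pull out 2^3: since 251 ≡ 3 (mod 8), (2/251) = -1, so (2/251)^3 = -1.
Reciprocity: 7 ≡ 3 and 251 ≡ 3 (mod 4), so (7/251) = −(251/7).
Reduce top mod 7: now compute (6/7).
Pull out 2: since 7 ≡ 7 (mod 8), (2/7) = +1.
Reciprocity: 3 ≡ 3 and 7 ≡ 3 (mod 4), so (3/7) = −(7/3).
Reduce top mod 3: now compute (1/3).
Reached (1/3) = 1. Collecting the sign flips along the way, the symbol is -1.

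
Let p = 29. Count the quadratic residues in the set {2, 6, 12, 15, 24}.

2

(2/29) = -1 → non-residue.
(6/29) = +1 → QR.
(12/29) = -1 → non-residue.
(15/29) = -1 → non-residue.
(24/29) = +1 → QR.
Total quadratic residues among the 5: 2.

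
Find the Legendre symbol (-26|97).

Euler's criterion: (-26/97) ≡ 71^48 (mod 97).
71^2 ≡ 94 (mod 97)
71^4 ≡ 9 (mod 97)
71^8 ≡ 81 (mod 97)
71^16 ≡ 62 (mod 97)
71^32 ≡ 61 (mod 97)
71^48 = 71^(32+16) ≡ 96 (mod 97).
Result is 96 ≡ −1, so (-26/97) = −1.

-1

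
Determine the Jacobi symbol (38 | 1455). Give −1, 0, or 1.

-1

Pull out 2: since 1455 ≡ 7 (mod 8), (2/1455) = +1.
Reciprocity: 19 ≡ 3 and 1455 ≡ 3 (mod 4), so (19/1455) = −(1455/19).
Reduce top mod 19: now compute (11/19).
Reciprocity: 11 ≡ 3 and 19 ≡ 3 (mod 4), so (11/19) = −(19/11).
Reduce top mod 11: now compute (8/11).
Pull out 2^3: since 11 ≡ 3 (mod 8), (2/11) = -1, so (2/11)^3 = -1.
Reached (1/11) = 1. Collecting the sign flips along the way, the symbol is -1.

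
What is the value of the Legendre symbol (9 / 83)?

Euler's criterion: (9/83) ≡ 9^41 (mod 83).
9^2 ≡ 81 (mod 83)
9^4 ≡ 4 (mod 83)
9^8 ≡ 16 (mod 83)
9^16 ≡ 7 (mod 83)
9^32 ≡ 49 (mod 83)
9^41 = 9^(32+8+1) ≡ 1 (mod 83).
Result is 1, so (9/83) = 1.

1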